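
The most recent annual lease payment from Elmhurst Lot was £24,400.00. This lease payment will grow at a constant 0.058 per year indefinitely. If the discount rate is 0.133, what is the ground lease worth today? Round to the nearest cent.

D₁ = D₀ × (1 + g) = £24,400.00 × 1.058 = £25,815.2000
Growing perpetuity: P = D₁ / (r − g) = £25,815.2000 / (0.133 − 0.058) = £344,202.67

£344202.67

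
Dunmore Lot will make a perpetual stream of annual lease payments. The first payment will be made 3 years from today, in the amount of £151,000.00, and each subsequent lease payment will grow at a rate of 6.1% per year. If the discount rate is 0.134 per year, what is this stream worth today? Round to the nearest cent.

£1608525.60

Value at end of year 2: C₁ / (r − g) = £151,000.00 / (0.134 − 0.061) = £2,068,493.1507
Discount to today: PV = £2,068,493.1507 / (1 + 0.134)^2 = £2,068,493.1507 / 1.285956 = £1,608,525.60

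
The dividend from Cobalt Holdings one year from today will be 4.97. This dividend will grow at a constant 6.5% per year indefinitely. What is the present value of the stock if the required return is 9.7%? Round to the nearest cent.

Growing perpetuity: P = D₁ / (r − g) = 4.9700 / (0.097 − 0.065) = 155.31

155.31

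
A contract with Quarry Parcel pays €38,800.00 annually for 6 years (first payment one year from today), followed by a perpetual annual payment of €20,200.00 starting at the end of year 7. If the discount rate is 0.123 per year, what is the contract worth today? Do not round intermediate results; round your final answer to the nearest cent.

€240054.45

PV of 6-year annuity: €38,800.00 × [1 − (1+0.123)^−6] / 0.123 = 158176.36148
Perpetuity value at year 6: €20,200.00 / 0.123 = 164227.64228
PV of perpetuity: 164227.64228 / (1+0.123)^6 = 81878.09326
Total PV = 158176.36148 + 81878.09326 = 240054.45474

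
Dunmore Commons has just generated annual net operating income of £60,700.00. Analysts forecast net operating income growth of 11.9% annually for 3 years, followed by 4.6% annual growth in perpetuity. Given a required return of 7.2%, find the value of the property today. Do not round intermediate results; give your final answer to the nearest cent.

D_1 = 67923.30000
D_2 = 76006.17270
D_3 = 85050.90725
Terminal value at year 3: TV = D_3×(1+g_2)/(r−g_2) = 88963.24898/0.026 = 3421663.42249
P_0 = D_1/(1+r)^1 + D_2/(1+r)^2 + D_3/(1+r)^3 + TV/(1+r)^3
    = 63361.28731 + 66139.25420 + 69039.01628 + 2777492.73184 = 2976032.28964

£2976032.29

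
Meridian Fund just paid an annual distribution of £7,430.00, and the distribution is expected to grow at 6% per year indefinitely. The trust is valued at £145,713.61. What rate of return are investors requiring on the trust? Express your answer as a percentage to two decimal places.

D₁ = £7,430.00 × 1.06 = £7,875.8000
P = D₁/(r − g) ⇒ r = D₁/P + g = £7,875.8000/£145,713.61 + 0.06 = 0.054050 + 0.06 = 0.114050

11.40%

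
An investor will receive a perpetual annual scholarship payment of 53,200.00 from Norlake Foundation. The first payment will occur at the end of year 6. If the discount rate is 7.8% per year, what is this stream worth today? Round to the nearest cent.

468514.70

Value at end of year 5: C / r = 53,200.00 / 0.078 = 682,051.2821
Discount to today: PV = 682,051.2821 / (1 + 0.078)^5 = 682,051.2821 / 1.455773 = 468,514.70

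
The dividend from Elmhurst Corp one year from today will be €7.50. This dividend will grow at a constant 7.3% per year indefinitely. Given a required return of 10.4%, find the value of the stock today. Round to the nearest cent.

Growing perpetuity: P = D₁ / (r − g) = €7.5000 / (0.104 − 0.073) = €241.94

€241.94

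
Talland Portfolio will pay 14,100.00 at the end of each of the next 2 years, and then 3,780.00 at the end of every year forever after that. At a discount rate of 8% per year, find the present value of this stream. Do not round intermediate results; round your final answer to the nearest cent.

65653.29

PV of 2-year annuity: 14,100.00 × [1 − (1+0.08)^−2] / 0.08 = 25144.03292
Perpetuity value at year 2: 3,780.00 / 0.08 = 47250.00000
PV of perpetuity: 47250.00000 / (1+0.08)^2 = 40509.25926
Total PV = 25144.03292 + 40509.25926 = 65653.29218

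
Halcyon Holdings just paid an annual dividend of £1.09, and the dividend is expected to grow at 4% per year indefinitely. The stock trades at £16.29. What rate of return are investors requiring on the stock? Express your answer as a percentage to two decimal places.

10.96%

D₁ = £1.09 × 1.04 = £1.1336
P = D₁/(r − g) ⇒ r = D₁/P + g = £1.1336/£16.29 + 0.04 = 0.069589 + 0.04 = 0.109589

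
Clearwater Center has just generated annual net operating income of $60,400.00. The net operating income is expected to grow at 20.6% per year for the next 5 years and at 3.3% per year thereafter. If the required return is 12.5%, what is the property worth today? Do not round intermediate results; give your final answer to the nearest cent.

D_1 = 72842.40000
D_2 = 87847.93440
D_3 = 105944.60889
D_4 = 127769.19832
D_5 = 154089.65317
Terminal value at year 5: TV = D_5×(1+g_2)/(r−g_2) = 159174.61172/0.092 = 1730158.82310
P_0 = D_1/(1+r)^1 + D_2/(1+r)^2 + D_3/(1+r)^3 + D_4/(1+r)^4 + D_5/(1+r)^5 + TV/(1+r)^5
    = 64748.80000 + 69410.71360 + 74408.28498 + 79765.68150 + 85508.81057 + 960115.23168 = 1333957.52232

$1333957.52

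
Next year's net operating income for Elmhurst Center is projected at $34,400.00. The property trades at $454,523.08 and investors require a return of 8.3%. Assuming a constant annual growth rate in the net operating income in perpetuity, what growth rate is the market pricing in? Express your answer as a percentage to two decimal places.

P = D₁/(r−g) ⇒ g = r − D₁/P = 0.083 − $34,400.00/$454,523.08 = 0.007316

0.73%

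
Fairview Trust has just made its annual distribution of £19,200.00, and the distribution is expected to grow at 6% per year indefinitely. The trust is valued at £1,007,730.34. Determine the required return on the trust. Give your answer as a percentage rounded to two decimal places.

8.02%

D₁ = £19,200.00 × 1.06 = £20,352.0000
P = D₁/(r − g) ⇒ r = D₁/P + g = £20,352.0000/£1,007,730.34 + 0.06 = 0.020196 + 0.06 = 0.080196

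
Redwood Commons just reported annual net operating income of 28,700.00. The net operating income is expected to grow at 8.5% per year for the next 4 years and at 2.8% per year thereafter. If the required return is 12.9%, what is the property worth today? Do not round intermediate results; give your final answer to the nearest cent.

D_1 = 31139.50000
D_2 = 33786.35750
D_3 = 36658.19789
D_4 = 39774.14471
Terminal value at year 4: TV = D_4×(1+g_2)/(r−g_2) = 40887.82076/0.101 = 404829.90851
P_0 = D_1/(1+r)^1 + D_2/(1+r)^2 + D_3/(1+r)^3 + D_4/(1+r)^4 + TV/(1+r)^4
    = 27581.48804 + 26506.56734 + 25473.53903 + 24480.77046 + 249170.61416 = 353212.97902

353212.98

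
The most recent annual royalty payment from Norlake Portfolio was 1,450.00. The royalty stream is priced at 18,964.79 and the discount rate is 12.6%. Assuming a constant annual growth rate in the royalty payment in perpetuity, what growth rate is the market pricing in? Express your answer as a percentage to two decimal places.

4.60%

P = D₀(1+g)/(r−g) ⇒ P(r−g) = D₀(1+g) ⇒ g(P+D₀) = P·r − D₀
g = (P·r − D₀)/(P + D₀) = (18,964.79×0.126 − 1,450.00) / (18,964.79 + 1,450.00) = 0.046024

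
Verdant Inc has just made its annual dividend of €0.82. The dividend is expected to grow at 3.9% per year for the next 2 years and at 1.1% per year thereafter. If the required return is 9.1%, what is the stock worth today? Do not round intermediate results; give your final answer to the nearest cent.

€10.92

D_1 = 0.85198
D_2 = 0.88521
Terminal value at year 2: TV = D_2×(1+g_2)/(r−g_2) = 0.89494/0.08 = 11.18681
P_0 = D_1/(1+r)^1 + D_2/(1+r)^2 + TV/(1+r)^2
    = 0.78092 + 0.74370 + 9.39846 = 10.92307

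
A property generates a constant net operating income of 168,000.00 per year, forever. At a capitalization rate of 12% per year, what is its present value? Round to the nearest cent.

Level perpetuity: PV = C / r = 168,000.00 / 0.12 = 1,400,000.00

1400000.00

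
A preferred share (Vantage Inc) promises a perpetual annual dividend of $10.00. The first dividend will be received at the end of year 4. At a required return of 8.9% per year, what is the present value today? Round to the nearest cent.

$87.00

Value at end of year 3: C / r = $10.00 / 0.089 = $112.3596
Discount to today: PV = $112.3596 / (1 + 0.089)^3 = $112.3596 / 1.291468 = $87.00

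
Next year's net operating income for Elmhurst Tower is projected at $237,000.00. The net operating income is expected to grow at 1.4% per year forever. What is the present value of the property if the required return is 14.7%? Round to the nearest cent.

$1781954.89

Growing perpetuity: P = D₁ / (r − g) = $237,000.0000 / (0.147 − 0.014) = $1,781,954.89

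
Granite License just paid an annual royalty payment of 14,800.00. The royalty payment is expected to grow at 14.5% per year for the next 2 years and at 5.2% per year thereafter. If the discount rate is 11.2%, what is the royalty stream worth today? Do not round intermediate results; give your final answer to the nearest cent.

D_1 = 16946.00000
D_2 = 19403.17000
Terminal value at year 2: TV = D_2×(1+g_2)/(r−g_2) = 20412.13484/0.06 = 340202.24733
P_0 = D_1/(1+r)^1 + D_2/(1+r)^2 + TV/(1+r)^2
    = 15239.20863 + 15691.45134 + 275123.44675 = 306054.10671

306054.11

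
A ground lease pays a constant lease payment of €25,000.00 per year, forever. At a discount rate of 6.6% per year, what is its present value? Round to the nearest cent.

€378787.88

Level perpetuity: PV = C / r = €25,000.00 / 0.066 = €378,787.88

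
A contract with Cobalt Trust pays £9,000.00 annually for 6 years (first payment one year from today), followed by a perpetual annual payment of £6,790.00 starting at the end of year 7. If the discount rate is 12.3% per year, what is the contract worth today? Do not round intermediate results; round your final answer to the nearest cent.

PV of 6-year annuity: £9,000.00 × [1 − (1+0.123)^−6] / 0.123 = 36690.39313
Perpetuity value at year 6: £6,790.00 / 0.123 = 55203.25203
PV of perpetuity: 55203.25203 / (1+0.123)^6 = 27522.38877
Total PV = 36690.39313 + 27522.38877 = 64212.78190

£64212.78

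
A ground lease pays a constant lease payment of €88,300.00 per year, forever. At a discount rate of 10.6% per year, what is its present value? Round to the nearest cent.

€833018.87

Level perpetuity: PV = C / r = €88,300.00 / 0.106 = €833,018.87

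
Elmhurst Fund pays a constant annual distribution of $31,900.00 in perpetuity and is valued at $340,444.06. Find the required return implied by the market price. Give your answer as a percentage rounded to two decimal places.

9.37%

P = C/r ⇒ r = C/P = $31,900.00/$340,444.06 = 0.093701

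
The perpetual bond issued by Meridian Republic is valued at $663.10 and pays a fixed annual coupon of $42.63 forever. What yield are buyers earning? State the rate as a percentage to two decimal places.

P = C/r ⇒ r = C/P = $42.63/$663.10 = 0.064289

6.43%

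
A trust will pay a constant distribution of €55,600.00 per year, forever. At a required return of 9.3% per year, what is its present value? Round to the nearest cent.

€597849.46

Level perpetuity: PV = C / r = €55,600.00 / 0.093 = €597,849.46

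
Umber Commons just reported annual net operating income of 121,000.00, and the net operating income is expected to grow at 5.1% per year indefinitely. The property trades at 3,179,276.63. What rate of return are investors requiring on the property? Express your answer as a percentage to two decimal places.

D₁ = 121,000.00 × 1.051 = 127,171.0000
P = D₁/(r − g) ⇒ r = D₁/P + g = 127,171.0000/3,179,276.63 + 0.051 = 0.040000 + 0.051 = 0.091000

9.10%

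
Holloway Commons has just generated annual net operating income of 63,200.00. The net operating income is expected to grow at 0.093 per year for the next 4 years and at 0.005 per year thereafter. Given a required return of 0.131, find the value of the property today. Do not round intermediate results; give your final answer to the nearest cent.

671953.42

D_1 = 69077.60000
D_2 = 75501.81680
D_3 = 82523.48576
D_4 = 90198.16994
Terminal value at year 4: TV = D_4×(1+g_2)/(r−g_2) = 90649.16079/0.126 = 719437.78403
P_0 = D_1/(1+r)^1 + D_2/(1+r)^2 + D_3/(1+r)^3 + D_4/(1+r)^4 + TV/(1+r)^4
    = 61076.56941 + 59024.48308 + 57041.34395 + 55124.83549 + 439686.18781 = 671953.41973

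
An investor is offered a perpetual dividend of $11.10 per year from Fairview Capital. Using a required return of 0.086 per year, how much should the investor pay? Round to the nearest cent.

$129.07

Level perpetuity: PV = C / r = $11.10 / 0.086 = $129.07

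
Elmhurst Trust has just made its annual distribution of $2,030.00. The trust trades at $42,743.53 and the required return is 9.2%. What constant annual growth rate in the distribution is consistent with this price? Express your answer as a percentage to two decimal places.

P = D₀(1+g)/(r−g) ⇒ P(r−g) = D₀(1+g) ⇒ g(P+D₀) = P·r − D₀
g = (P·r − D₀)/(P + D₀) = ($42,743.53×0.092 − $2,030.00) / ($42,743.53 + $2,030.00) = 0.042489

4.25%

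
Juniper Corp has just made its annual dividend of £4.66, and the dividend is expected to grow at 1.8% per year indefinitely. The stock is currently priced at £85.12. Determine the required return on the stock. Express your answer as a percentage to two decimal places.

7.37%

D₁ = £4.66 × 1.018 = £4.7439
P = D₁/(r − g) ⇒ r = D₁/P + g = £4.7439/£85.12 + 0.018 = 0.055732 + 0.018 = 0.073732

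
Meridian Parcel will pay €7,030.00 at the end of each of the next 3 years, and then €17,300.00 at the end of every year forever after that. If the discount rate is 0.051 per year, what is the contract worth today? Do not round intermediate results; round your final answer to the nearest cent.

PV of 3-year annuity: €7,030.00 × [1 − (1+0.051)^−3] / 0.051 = 19108.61727
Perpetuity value at year 3: €17,300.00 / 0.051 = 339215.68627
PV of perpetuity: 339215.68627 / (1+0.051)^3 = 292191.63524
Total PV = 19108.61727 + 292191.63524 = 311300.25251

€311300.25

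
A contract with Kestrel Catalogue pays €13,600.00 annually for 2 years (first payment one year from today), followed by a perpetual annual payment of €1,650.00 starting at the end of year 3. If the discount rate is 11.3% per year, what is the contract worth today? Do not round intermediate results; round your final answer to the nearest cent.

PV of 2-year annuity: €13,600.00 × [1 − (1+0.113)^−2] / 0.113 = 23197.86821
Perpetuity value at year 2: €1,650.00 / 0.113 = 14601.76991
PV of perpetuity: 14601.76991 / (1+0.113)^2 = 11787.32267
Total PV = 23197.86821 + 11787.32267 = 34985.19087

€34985.19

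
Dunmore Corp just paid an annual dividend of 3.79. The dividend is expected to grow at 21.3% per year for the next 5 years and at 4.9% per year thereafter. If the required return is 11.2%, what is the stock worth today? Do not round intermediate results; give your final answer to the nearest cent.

D_1 = 4.59727
D_2 = 5.57649
D_3 = 6.76428
D_4 = 8.20507
D_5 = 9.95275
Terminal value at year 5: TV = D_5×(1+g_2)/(r−g_2) = 10.44044/0.063 = 165.72123
P_0 = D_1/(1+r)^1 + D_2/(1+r)^2 + D_3/(1+r)^3 + D_4/(1+r)^4 + D_5/(1+r)^5 + TV/(1+r)^5
    = 4.13424 + 4.50974 + 4.91934 + 5.36616 + 5.85355 + 97.46624 = 122.24926

122.25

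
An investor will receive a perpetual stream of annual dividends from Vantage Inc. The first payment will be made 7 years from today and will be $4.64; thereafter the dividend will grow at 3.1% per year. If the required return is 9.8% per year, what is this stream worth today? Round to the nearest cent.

$39.52

Value at end of year 6: C₁ / (r − g) = $4.64 / (0.098 − 0.031) = $69.2537
Discount to today: PV = $69.2537 / (1 + 0.098)^6 = $69.2537 / 1.752323 = $39.52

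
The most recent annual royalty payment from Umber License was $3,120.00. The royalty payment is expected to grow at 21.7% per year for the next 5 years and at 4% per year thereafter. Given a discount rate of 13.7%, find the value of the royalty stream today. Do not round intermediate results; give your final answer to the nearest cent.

D_1 = 3797.04000
D_2 = 4620.99768
D_3 = 5623.75418
D_4 = 6844.10883
D_5 = 8329.28045
Terminal value at year 5: TV = D_5×(1+g_2)/(r−g_2) = 8662.45167/0.097 = 89303.62544
P_0 = D_1/(1+r)^1 + D_2/(1+r)^2 + D_3/(1+r)^3 + D_4/(1+r)^4 + D_5/(1+r)^5 + TV/(1+r)^5
    = 3339.52507 + 3574.49605 + 3825.99973 + 4095.19936 + 4383.34003 + 46996.63539 = 66215.19561

$66215.20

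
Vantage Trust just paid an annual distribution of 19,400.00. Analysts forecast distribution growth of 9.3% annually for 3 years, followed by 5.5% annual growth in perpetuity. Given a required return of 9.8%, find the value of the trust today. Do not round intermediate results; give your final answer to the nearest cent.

527175.45

D_1 = 21204.20000
D_2 = 23176.19060
D_3 = 25331.57633
Terminal value at year 3: TV = D_3×(1+g_2)/(r−g_2) = 26724.81302/0.043 = 621507.27962
P_0 = D_1/(1+r)^1 + D_2/(1+r)^2 + D_3/(1+r)^3 + TV/(1+r)^3
    = 19311.65756 + 19223.71741 + 19136.17771 + 469503.89497 = 527175.44764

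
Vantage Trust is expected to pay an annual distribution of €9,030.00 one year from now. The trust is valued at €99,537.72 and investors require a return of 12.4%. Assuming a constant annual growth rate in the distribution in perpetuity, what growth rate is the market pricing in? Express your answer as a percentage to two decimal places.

P = D₁/(r−g) ⇒ g = r − D₁/P = 0.124 − €9,030.00/€99,537.72 = 0.033281

3.33%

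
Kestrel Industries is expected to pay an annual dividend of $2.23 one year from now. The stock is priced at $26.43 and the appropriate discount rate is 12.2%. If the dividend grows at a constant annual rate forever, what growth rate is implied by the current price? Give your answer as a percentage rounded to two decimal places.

P = D₁/(r−g) ⇒ g = r − D₁/P = 0.122 − $2.23/$26.43 = 0.037626

3.76%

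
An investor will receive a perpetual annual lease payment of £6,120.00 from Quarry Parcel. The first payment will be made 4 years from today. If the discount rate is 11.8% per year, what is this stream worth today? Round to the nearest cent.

Value at end of year 3: C / r = £6,120.00 / 0.118 = £51,864.4068
Discount to today: PV = £51,864.4068 / (1 + 0.118)^3 = £51,864.4068 / 1.397415 = £37,114.53

£37114.53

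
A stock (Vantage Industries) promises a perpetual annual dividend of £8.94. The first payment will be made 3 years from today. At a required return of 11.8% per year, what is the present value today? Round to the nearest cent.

Value at end of year 2: C / r = £8.94 / 0.118 = £75.7627
Discount to today: PV = £75.7627 / (1 + 0.118)^2 = £75.7627 / 1.249924 = £60.61

£60.61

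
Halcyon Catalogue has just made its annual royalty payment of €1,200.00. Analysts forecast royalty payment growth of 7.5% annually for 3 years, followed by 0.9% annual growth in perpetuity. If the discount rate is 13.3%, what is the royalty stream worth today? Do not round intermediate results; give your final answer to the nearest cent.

€11584.23

D_1 = 1290.00000
D_2 = 1386.75000
D_3 = 1490.75625
Terminal value at year 3: TV = D_3×(1+g_2)/(r−g_2) = 1504.17306/0.124 = 12130.42787
P_0 = D_1/(1+r)^1 + D_2/(1+r)^2 + D_3/(1+r)^3 + TV/(1+r)^3
    = 1138.57017 + 1080.28502 + 1024.98358 + 8340.39060 = 11584.22938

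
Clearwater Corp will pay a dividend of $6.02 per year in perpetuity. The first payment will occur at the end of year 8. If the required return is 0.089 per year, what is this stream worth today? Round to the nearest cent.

$37.24

Value at end of year 7: C / r = $6.02 / 0.089 = $67.6404
Discount to today: PV = $67.6404 / (1 + 0.089)^7 = $67.6404 / 1.816332 = $37.24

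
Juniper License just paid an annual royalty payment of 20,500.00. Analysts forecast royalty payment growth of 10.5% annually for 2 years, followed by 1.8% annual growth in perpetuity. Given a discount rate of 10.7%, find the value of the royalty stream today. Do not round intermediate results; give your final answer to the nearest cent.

274525.59

D_1 = 22652.50000
D_2 = 25031.01250
Terminal value at year 2: TV = D_2×(1+g_2)/(r−g_2) = 25481.57073/0.089 = 286309.78343
P_0 = D_1/(1+r)^1 + D_2/(1+r)^2 + TV/(1+r)^2
    = 20462.96296 + 20425.99284 + 233636.63721 = 274525.59301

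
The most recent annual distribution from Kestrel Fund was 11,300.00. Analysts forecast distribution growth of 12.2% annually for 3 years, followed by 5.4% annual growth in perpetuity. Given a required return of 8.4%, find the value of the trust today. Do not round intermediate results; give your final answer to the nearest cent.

D_1 = 12678.60000
D_2 = 14225.38920
D_3 = 15960.88668
Terminal value at year 3: TV = D_3×(1+g_2)/(r−g_2) = 16822.77456/0.03 = 560759.15211
P_0 = D_1/(1+r)^1 + D_2/(1+r)^2 + D_3/(1+r)^3 + TV/(1+r)^3
    = 11696.12546 + 12106.13724 + 12530.52212 + 440239.01063 = 476571.79545

476571.80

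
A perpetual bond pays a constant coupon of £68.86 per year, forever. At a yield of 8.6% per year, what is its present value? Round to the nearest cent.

Level perpetuity: PV = C / r = £68.86 / 0.086 = £800.70

£800.70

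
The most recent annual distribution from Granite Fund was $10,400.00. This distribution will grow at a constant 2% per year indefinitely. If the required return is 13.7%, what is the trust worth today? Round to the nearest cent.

D₁ = D₀ × (1 + g) = $10,400.00 × 1.02 = $10,608.0000
Growing perpetuity: P = D₁ / (r − g) = $10,608.0000 / (0.137 − 0.02) = $90,666.67

$90666.67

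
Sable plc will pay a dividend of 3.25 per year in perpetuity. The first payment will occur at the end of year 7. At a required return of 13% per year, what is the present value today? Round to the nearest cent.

12.01

Value at end of year 6: C / r = 3.25 / 0.13 = 25.0000
Discount to today: PV = 25.0000 / (1 + 0.13)^6 = 25.0000 / 2.081952 = 12.01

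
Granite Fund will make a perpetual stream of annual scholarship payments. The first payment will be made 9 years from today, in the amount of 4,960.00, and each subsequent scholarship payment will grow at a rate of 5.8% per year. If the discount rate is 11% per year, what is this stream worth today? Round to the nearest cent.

41389.91

Value at end of year 8: C₁ / (r − g) = 4,960.00 / (0.11 − 0.058) = 95,384.6154
Discount to today: PV = 95,384.6154 / (1 + 0.11)^8 = 95,384.6154 / 2.304538 = 41,389.91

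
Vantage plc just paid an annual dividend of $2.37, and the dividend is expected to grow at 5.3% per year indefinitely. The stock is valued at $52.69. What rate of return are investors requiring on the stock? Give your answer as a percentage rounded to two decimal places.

D₁ = $2.37 × 1.053 = $2.4956
P = D₁/(r − g) ⇒ r = D₁/P + g = $2.4956/$52.69 + 0.053 = 0.047364 + 0.053 = 0.100364

10.04%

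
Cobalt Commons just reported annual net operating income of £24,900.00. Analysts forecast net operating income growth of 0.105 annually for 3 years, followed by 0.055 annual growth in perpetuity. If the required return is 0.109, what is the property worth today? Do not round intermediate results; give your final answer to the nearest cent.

D_1 = 27514.50000
D_2 = 30403.52250
D_3 = 33595.89236
Terminal value at year 3: TV = D_3×(1+g_2)/(r−g_2) = 35443.66644/0.054 = 656364.19338
P_0 = D_1/(1+r)^1 + D_2/(1+r)^2 + D_3/(1+r)^3 + TV/(1+r)^3
    = 24810.18936 + 24720.70265 + 24631.53871 + 481227.28410 = 555389.71483

£555389.71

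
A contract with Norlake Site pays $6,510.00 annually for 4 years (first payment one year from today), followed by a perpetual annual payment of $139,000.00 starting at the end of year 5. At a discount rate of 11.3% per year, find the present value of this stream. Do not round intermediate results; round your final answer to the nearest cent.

PV of 4-year annuity: $6,510.00 × [1 − (1+0.113)^−4] / 0.113 = 20068.23199
Perpetuity value at year 4: $139,000.00 / 0.113 = 1230088.49558
PV of perpetuity: 1230088.49558 / (1+0.113)^4 = 801596.29172
Total PV = 20068.23199 + 801596.29172 = 821664.52372

$821664.52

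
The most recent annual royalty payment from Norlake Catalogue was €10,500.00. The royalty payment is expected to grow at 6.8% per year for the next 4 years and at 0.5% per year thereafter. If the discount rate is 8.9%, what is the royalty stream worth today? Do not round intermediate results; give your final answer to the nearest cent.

€156225.50

D_1 = 11214.00000
D_2 = 11976.55200
D_3 = 12790.95754
D_4 = 13660.74265
Terminal value at year 4: TV = D_4×(1+g_2)/(r−g_2) = 13729.04636/0.084 = 163441.02812
P_0 = D_1/(1+r)^1 + D_2/(1+r)^2 + D_3/(1+r)^3 + D_4/(1+r)^4 + TV/(1+r)^4
    = 10297.52066 + 10098.94588 + 9904.20037 + 9713.21028 + 116211.62299 = 156225.50019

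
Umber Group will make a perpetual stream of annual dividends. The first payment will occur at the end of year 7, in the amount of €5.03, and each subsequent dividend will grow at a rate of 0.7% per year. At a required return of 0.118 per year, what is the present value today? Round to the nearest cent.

€23.21

Value at end of year 6: C₁ / (r − g) = €5.03 / (0.118 − 0.007) = €45.3153
Discount to today: PV = €45.3153 / (1 + 0.118)^6 = €45.3153 / 1.952769 = €23.21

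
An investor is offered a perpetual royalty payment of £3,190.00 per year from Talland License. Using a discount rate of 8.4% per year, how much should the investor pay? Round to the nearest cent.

Level perpetuity: PV = C / r = £3,190.00 / 0.084 = £37,976.19

£37976.19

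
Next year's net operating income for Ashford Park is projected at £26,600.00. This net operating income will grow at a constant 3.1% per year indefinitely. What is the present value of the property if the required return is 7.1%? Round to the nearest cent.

Growing perpetuity: P = D₁ / (r − g) = £26,600.0000 / (0.071 − 0.031) = £665,000.00

£665000.00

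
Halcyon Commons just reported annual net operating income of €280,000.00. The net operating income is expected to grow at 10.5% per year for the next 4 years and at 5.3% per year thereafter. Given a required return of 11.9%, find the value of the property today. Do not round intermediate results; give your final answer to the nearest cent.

D_1 = 309400.00000
D_2 = 341887.00000
D_3 = 377785.13500
D_4 = 417452.57418
Terminal value at year 4: TV = D_4×(1+g_2)/(r−g_2) = 439577.56061/0.066 = 6660266.06979
P_0 = D_1/(1+r)^1 + D_2/(1+r)^2 + D_3/(1+r)^3 + D_4/(1+r)^4 + TV/(1+r)^4
    = 276496.87221 + 273037.57264 + 269621.55297 + 266248.27170 + 4247870.15301 = 5333274.42253

€5333274.42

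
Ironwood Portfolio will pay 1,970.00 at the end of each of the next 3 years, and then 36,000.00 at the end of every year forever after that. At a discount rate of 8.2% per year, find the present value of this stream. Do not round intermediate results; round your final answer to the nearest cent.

PV of 3-year annuity: 1,970.00 × [1 − (1+0.082)^−3] / 0.082 = 5058.61536
Perpetuity value at year 3: 36,000.00 / 0.082 = 439024.39024
PV of perpetuity: 439024.39024 / (1+0.082)^3 = 346582.68832
Total PV = 5058.61536 + 346582.68832 = 351641.30368

351641.30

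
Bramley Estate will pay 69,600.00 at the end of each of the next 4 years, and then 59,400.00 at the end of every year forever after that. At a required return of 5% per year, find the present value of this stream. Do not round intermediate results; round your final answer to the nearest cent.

1224168.70

PV of 4-year annuity: 69,600.00 × [1 − (1+0.05)^−4] / 0.05 = 246798.15509
Perpetuity value at year 4: 59,400.00 / 0.05 = 1188000.00000
PV of perpetuity: 1188000.00000 / (1+0.05)^4 = 977370.54005
Total PV = 246798.15509 + 977370.54005 = 1224168.69514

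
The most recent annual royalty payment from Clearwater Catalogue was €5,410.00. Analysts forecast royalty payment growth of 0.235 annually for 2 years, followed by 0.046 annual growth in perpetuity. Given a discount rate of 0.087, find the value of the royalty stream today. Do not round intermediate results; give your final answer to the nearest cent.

€191294.07

D_1 = 6681.35000
D_2 = 8251.46725
Terminal value at year 2: TV = D_2×(1+g_2)/(r−g_2) = 8631.03474/0.041 = 210513.04252
P_0 = D_1/(1+r)^1 + D_2/(1+r)^2 + TV/(1+r)^2
    = 6146.59614 + 6983.48319 + 178163.98579 = 191294.06512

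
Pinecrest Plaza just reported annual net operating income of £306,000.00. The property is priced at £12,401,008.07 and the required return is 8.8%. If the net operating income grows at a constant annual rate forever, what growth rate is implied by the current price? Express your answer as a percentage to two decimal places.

P = D₀(1+g)/(r−g) ⇒ P(r−g) = D₀(1+g) ⇒ g(P+D₀) = P·r − D₀
g = (P·r − D₀)/(P + D₀) = (£12,401,008.07×0.088 − £306,000.00) / (£12,401,008.07 + £306,000.00) = 0.061800

6.18%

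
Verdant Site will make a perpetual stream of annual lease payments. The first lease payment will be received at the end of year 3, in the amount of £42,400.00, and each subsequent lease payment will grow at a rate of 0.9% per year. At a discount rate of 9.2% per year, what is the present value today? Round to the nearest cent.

Value at end of year 2: C₁ / (r − g) = £42,400.00 / (0.092 − 0.009) = £510,843.3735
Discount to today: PV = £510,843.3735 / (1 + 0.092)^2 = £510,843.3735 / 1.192464 = £428,393.12

£428393.12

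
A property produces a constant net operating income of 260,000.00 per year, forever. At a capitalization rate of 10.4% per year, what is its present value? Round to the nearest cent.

2500000.00

Level perpetuity: PV = C / r = 260,000.00 / 0.104 = 2,500,000.00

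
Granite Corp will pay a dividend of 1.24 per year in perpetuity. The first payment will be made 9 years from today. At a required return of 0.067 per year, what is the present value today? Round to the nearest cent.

11.02

Value at end of year 8: C / r = 1.24 / 0.067 = 18.5075
Discount to today: PV = 18.5075 / (1 + 0.067)^8 = 18.5075 / 1.680023 = 11.02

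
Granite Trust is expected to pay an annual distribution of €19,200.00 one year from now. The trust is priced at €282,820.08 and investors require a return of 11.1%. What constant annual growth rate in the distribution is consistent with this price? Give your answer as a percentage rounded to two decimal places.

P = D₁/(r−g) ⇒ g = r − D₁/P = 0.111 − €19,200.00/€282,820.08 = 0.043112

4.31%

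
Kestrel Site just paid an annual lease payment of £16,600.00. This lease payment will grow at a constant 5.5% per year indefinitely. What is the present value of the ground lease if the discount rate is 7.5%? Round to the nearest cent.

D₁ = D₀ × (1 + g) = £16,600.00 × 1.055 = £17,513.0000
Growing perpetuity: P = D₁ / (r − g) = £17,513.0000 / (0.075 − 0.055) = £875,650.00

£875650.00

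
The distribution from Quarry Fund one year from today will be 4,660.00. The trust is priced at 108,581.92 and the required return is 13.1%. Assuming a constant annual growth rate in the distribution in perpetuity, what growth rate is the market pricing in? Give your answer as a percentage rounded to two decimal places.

P = D₁/(r−g) ⇒ g = r − D₁/P = 0.131 − 4,660.00/108,581.92 = 0.088083

8.81%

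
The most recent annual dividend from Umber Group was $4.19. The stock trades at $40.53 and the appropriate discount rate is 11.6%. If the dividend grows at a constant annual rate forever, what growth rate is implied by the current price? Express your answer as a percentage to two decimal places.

1.14%

P = D₀(1+g)/(r−g) ⇒ P(r−g) = D₀(1+g) ⇒ g(P+D₀) = P·r − D₀
g = (P·r − D₀)/(P + D₀) = ($40.53×0.116 − $4.19) / ($40.53 + $4.19) = 0.011437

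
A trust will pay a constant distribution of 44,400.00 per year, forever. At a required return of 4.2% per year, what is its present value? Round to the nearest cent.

1057142.86

Level perpetuity: PV = C / r = 44,400.00 / 0.042 = 1,057,142.86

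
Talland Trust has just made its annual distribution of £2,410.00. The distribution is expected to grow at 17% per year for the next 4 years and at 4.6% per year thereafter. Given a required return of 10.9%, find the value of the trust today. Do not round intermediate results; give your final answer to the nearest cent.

£60611.29

D_1 = 2819.70000
D_2 = 3299.04900
D_3 = 3859.88733
D_4 = 4516.06818
Terminal value at year 4: TV = D_4×(1+g_2)/(r−g_2) = 4723.80731/0.063 = 74981.06845
P_0 = D_1/(1+r)^1 + D_2/(1+r)^2 + D_3/(1+r)^3 + D_4/(1+r)^4 + TV/(1+r)^4
    = 2542.56087 + 2682.41318 + 2829.95800 + 2985.61844 + 49570.74432 = 60611.29480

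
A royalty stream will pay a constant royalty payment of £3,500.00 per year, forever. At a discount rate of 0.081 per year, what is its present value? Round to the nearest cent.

Level perpetuity: PV = C / r = £3,500.00 / 0.081 = £43,209.88

£43209.88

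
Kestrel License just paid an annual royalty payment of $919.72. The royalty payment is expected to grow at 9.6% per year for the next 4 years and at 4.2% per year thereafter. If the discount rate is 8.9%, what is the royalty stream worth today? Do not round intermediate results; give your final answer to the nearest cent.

$24658.12

D_1 = 1008.01312
D_2 = 1104.78238
D_3 = 1210.84149
D_4 = 1327.08227
Terminal value at year 4: TV = D_4×(1+g_2)/(r−g_2) = 1382.81973/0.047 = 29421.69630
P_0 = D_1/(1+r)^1 + D_2/(1+r)^2 + D_3/(1+r)^3 + D_4/(1+r)^4 + TV/(1+r)^4
    = 925.63188 + 931.58177 + 937.56989 + 943.59651 + 20919.73550 = 24658.11556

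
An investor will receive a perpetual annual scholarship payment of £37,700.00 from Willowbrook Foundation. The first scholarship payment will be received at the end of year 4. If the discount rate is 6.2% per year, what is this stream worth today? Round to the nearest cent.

£507663.70

Value at end of year 3: C / r = £37,700.00 / 0.062 = £608,064.5161
Discount to today: PV = £608,064.5161 / (1 + 0.062)^3 = £608,064.5161 / 1.197770 = £507,663.70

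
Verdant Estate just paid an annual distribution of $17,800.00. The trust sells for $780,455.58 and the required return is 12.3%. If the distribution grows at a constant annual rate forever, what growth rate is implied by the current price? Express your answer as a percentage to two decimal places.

9.80%

P = D₀(1+g)/(r−g) ⇒ P(r−g) = D₀(1+g) ⇒ g(P+D₀) = P·r − D₀
g = (P·r − D₀)/(P + D₀) = ($780,455.58×0.123 − $17,800.00) / ($780,455.58 + $17,800.00) = 0.097959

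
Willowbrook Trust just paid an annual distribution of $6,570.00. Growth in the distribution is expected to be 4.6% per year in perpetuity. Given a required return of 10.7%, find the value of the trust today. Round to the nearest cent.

$112659.34

D₁ = D₀ × (1 + g) = $6,570.00 × 1.046 = $6,872.2200
Growing perpetuity: P = D₁ / (r − g) = $6,872.2200 / (0.107 − 0.046) = $112,659.34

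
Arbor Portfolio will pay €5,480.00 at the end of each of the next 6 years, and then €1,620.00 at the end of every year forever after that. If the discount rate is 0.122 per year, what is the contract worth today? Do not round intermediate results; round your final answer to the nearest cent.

€29059.23

PV of 6-year annuity: €5,480.00 × [1 − (1+0.122)^−6] / 0.122 = 22403.46645
Perpetuity value at year 6: €1,620.00 / 0.122 = 13278.68852
PV of perpetuity: 13278.68852 / (1+0.122)^6 = 6655.76596
Total PV = 22403.46645 + 6655.76596 = 29059.23241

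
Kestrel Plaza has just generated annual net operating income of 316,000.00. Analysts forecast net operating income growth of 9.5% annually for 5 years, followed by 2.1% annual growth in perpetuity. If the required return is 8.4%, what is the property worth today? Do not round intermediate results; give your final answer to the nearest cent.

7015128.84

D_1 = 346020.00000
D_2 = 378891.90000
D_3 = 414886.63050
D_4 = 454300.86040
D_5 = 497459.44214
Terminal value at year 5: TV = D_5×(1+g_2)/(r−g_2) = 507906.09042/0.063 = 8062001.43524
P_0 = D_1/(1+r)^1 + D_2/(1+r)^2 + D_3/(1+r)^3 + D_4/(1+r)^4 + D_5/(1+r)^5 + TV/(1+r)^5
    = 319206.64207 + 322445.82386 + 325717.87558 + 329023.13077 + 332361.92638 + 5386373.44180 = 7015128.84045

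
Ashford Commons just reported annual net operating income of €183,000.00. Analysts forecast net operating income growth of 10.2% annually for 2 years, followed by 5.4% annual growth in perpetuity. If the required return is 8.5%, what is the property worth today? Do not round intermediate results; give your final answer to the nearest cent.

D_1 = 201666.00000
D_2 = 222235.93200
Terminal value at year 2: TV = D_2×(1+g_2)/(r−g_2) = 234236.67233/0.031 = 7556021.68800
P_0 = D_1/(1+r)^1 + D_2/(1+r)^2 + TV/(1+r)^2
    = 185867.28111 + 188779.48735 + 6418502.57003 = 6793149.33849

€6793149.34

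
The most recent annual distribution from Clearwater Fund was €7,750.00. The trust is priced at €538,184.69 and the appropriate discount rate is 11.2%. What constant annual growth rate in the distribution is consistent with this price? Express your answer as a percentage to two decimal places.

P = D₀(1+g)/(r−g) ⇒ P(r−g) = D₀(1+g) ⇒ g(P+D₀) = P·r − D₀
g = (P·r − D₀)/(P + D₀) = (€538,184.69×0.112 − €7,750.00) / (€538,184.69 + €7,750.00) = 0.096214

9.62%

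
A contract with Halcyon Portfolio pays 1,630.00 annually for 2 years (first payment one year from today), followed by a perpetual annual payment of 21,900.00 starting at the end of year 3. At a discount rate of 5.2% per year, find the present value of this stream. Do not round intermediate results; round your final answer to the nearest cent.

383570.14

PV of 2-year annuity: 1,630.00 × [1 − (1+0.052)^−2] / 0.052 = 3022.27154
Perpetuity value at year 2: 21,900.00 / 0.052 = 421153.84615
PV of perpetuity: 421153.84615 / (1+0.052)^2 = 380547.86660
Total PV = 3022.27154 + 380547.86660 = 383570.13813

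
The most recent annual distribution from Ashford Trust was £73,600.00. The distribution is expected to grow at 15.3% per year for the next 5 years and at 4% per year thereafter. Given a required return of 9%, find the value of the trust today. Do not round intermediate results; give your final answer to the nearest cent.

£2464418.26

D_1 = 84860.80000
D_2 = 97844.50240
D_3 = 112814.71127
D_4 = 130075.36209
D_5 = 149976.89249
Terminal value at year 5: TV = D_5×(1+g_2)/(r−g_2) = 155975.96819/0.05 = 3119519.36381
P_0 = D_1/(1+r)^1 + D_2/(1+r)^2 + D_3/(1+r)^3 + D_4/(1+r)^4 + D_5/(1+r)^5 + TV/(1+r)^5
    = 77853.94495 + 82353.76012 + 87113.65635 + 92148.66584 + 97474.68965 + 2027473.54471 = 2464418.26162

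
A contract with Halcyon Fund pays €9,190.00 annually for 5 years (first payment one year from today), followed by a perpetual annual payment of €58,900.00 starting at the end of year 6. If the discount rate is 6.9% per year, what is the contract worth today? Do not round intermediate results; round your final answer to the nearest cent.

€649255.47

PV of 5-year annuity: €9,190.00 × [1 − (1+0.069)^−5] / 0.069 = 37781.92104
Perpetuity value at year 5: €58,900.00 / 0.069 = 853623.18841
PV of perpetuity: 853623.18841 / (1+0.069)^5 = 611473.55301
Total PV = 37781.92104 + 611473.55301 = 649255.47405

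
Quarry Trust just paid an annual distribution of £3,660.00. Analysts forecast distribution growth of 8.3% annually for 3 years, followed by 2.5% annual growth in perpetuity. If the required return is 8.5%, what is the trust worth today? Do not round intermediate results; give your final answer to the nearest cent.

D_1 = 3963.78000
D_2 = 4292.77374
D_3 = 4649.07396
Terminal value at year 3: TV = D_3×(1+g_2)/(r−g_2) = 4765.30081/0.06 = 79421.68016
P_0 = D_1/(1+r)^1 + D_2/(1+r)^2 + D_3/(1+r)^3 + TV/(1+r)^3
    = 3653.25346 + 3646.51935 + 3639.79765 + 62179.87659 = 73119.44704

£73119.45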